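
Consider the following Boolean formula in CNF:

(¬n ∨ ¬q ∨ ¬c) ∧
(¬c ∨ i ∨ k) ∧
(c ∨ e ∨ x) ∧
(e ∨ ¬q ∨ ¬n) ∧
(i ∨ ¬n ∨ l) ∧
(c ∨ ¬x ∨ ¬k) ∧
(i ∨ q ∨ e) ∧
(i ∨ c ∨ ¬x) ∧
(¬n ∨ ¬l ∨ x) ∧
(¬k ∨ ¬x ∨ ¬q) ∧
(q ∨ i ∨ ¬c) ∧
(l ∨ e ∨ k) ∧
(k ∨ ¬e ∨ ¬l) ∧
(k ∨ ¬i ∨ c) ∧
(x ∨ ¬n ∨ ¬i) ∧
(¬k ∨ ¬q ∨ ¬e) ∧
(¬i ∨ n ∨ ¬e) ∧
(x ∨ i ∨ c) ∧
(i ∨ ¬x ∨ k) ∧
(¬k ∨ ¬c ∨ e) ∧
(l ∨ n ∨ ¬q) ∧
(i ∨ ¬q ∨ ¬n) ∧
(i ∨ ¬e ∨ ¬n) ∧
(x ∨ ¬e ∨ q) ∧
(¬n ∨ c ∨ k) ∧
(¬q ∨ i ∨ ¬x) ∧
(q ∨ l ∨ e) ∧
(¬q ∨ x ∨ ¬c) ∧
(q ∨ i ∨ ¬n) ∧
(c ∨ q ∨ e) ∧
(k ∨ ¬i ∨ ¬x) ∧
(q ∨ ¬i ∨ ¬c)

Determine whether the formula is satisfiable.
No

No, the formula is not satisfiable.

No assignment of truth values to the variables can make all 32 clauses true simultaneously.

The formula is UNSAT (unsatisfiable).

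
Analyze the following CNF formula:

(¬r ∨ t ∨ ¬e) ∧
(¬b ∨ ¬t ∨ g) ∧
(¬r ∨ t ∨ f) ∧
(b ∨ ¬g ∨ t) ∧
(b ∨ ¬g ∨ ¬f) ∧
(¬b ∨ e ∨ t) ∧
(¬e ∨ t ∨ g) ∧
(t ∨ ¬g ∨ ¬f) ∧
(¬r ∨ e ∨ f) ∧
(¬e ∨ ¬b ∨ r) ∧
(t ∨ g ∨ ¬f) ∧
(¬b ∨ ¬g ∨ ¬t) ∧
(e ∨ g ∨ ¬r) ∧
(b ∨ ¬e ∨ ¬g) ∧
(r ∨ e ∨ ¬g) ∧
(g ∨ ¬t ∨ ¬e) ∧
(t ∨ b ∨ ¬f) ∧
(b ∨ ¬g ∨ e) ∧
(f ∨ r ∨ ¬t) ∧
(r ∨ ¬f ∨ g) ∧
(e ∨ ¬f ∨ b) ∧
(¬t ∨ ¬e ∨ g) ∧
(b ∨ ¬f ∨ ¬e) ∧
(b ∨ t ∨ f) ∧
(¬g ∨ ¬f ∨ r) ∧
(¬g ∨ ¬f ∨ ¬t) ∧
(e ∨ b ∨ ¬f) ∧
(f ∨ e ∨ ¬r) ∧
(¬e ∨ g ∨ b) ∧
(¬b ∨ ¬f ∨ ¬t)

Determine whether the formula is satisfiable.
No

No, the formula is not satisfiable.

No assignment of truth values to the variables can make all 30 clauses true simultaneously.

The formula is UNSAT (unsatisfiable).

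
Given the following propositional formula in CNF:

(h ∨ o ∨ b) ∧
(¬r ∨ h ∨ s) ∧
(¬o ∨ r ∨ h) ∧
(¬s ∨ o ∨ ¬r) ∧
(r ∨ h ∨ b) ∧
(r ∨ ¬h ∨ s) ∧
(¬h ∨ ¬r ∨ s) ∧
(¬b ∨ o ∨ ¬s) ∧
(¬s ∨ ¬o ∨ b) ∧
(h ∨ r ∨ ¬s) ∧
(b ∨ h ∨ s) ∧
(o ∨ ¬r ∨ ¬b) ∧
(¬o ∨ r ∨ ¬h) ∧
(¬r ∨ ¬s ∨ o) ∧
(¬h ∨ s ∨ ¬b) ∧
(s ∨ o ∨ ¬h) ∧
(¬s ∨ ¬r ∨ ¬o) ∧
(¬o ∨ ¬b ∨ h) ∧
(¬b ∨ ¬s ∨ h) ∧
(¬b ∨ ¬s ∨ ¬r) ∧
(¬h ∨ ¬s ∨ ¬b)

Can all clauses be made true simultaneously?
Yes

Yes, the formula is satisfiable.

One satisfying assignment is: h=True, s=True, b=False, r=False, o=False

Verification: With this assignment, all 21 clauses evaluate to true.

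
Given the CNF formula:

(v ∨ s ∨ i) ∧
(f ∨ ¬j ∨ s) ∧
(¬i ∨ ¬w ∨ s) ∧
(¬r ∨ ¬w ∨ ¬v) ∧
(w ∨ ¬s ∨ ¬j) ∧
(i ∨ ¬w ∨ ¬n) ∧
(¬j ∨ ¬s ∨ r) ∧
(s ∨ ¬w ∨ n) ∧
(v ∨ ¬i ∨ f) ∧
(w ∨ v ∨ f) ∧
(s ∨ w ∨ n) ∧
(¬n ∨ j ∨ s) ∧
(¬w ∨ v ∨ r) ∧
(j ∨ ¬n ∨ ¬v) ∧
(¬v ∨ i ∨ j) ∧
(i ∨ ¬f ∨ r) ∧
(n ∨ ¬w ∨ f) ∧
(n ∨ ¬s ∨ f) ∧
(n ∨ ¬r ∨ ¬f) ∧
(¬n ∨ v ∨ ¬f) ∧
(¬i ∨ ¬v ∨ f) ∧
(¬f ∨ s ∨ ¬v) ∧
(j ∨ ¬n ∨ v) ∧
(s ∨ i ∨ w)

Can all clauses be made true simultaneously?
Yes

Yes, the formula is satisfiable.

One satisfying assignment is: j=False, n=False, r=False, v=False, i=True, f=True, s=True, w=False

Verification: With this assignment, all 24 clauses evaluate to true.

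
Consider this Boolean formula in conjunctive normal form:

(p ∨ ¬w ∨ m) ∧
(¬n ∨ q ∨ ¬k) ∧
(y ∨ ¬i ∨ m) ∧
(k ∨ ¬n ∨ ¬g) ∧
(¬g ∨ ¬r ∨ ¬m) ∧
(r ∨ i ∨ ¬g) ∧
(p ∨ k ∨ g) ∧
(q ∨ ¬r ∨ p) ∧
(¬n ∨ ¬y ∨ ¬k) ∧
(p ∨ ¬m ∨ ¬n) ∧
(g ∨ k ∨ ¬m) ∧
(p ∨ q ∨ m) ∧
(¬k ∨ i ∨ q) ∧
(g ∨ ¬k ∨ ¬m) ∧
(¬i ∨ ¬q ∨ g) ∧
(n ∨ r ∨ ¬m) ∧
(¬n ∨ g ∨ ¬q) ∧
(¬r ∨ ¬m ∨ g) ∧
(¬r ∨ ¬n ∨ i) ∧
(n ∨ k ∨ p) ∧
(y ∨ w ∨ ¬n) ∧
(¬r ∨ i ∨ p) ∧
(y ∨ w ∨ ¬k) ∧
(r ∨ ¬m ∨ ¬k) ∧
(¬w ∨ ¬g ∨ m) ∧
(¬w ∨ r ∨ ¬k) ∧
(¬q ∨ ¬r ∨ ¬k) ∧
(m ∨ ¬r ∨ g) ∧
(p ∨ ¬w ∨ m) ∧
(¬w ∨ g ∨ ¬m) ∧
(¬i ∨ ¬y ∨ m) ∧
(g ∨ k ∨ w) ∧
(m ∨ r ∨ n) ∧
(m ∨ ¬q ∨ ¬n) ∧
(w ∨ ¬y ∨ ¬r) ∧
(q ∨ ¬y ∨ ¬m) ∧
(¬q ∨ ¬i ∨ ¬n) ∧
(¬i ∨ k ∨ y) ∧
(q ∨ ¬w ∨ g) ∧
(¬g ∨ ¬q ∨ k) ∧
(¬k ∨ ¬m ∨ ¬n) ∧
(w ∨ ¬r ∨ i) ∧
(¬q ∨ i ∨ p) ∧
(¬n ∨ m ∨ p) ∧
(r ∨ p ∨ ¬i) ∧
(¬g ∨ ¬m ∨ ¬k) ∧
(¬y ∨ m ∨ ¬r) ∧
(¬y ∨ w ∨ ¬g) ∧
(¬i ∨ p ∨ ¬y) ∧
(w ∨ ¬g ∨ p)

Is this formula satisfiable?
No

No, the formula is not satisfiable.

No assignment of truth values to the variables can make all 50 clauses true simultaneously.

The formula is UNSAT (unsatisfiable).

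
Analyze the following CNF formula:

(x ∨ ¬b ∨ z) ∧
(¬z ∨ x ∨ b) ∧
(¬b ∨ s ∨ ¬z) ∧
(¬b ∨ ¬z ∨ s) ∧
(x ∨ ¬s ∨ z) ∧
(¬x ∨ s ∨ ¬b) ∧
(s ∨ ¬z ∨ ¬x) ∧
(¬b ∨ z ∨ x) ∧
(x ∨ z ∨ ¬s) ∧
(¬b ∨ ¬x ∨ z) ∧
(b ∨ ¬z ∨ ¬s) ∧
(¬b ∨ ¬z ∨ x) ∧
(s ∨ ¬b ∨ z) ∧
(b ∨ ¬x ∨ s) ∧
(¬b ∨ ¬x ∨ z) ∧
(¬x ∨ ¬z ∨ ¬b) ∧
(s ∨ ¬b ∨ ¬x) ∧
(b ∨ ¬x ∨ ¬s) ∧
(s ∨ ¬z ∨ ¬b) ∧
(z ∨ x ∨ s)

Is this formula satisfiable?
No

No, the formula is not satisfiable.

No assignment of truth values to the variables can make all 20 clauses true simultaneously.

The formula is UNSAT (unsatisfiable).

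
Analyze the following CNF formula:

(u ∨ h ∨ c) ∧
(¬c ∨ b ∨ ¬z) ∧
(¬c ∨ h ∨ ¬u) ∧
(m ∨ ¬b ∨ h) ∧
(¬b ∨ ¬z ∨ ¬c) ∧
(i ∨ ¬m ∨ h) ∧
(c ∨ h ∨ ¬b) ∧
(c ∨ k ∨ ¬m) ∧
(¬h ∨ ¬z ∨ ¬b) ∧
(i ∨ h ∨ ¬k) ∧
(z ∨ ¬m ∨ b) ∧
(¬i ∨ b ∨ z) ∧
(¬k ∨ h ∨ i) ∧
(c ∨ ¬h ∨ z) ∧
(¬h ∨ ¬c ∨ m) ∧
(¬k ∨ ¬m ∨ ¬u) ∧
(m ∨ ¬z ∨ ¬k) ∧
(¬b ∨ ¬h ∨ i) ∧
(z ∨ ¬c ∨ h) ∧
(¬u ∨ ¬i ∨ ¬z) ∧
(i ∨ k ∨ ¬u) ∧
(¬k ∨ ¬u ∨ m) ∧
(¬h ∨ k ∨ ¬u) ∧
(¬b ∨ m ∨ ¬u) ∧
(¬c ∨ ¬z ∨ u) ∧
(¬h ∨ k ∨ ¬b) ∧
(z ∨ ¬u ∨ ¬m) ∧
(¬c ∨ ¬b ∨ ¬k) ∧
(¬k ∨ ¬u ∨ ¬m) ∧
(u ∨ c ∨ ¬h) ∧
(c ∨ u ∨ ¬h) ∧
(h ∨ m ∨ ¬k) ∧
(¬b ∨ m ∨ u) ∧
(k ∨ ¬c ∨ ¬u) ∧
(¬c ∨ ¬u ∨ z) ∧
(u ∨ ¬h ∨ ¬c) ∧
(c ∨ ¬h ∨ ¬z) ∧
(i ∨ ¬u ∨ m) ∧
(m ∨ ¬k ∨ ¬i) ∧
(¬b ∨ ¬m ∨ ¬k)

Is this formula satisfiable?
No

No, the formula is not satisfiable.

No assignment of truth values to the variables can make all 40 clauses true simultaneously.

The formula is UNSAT (unsatisfiable).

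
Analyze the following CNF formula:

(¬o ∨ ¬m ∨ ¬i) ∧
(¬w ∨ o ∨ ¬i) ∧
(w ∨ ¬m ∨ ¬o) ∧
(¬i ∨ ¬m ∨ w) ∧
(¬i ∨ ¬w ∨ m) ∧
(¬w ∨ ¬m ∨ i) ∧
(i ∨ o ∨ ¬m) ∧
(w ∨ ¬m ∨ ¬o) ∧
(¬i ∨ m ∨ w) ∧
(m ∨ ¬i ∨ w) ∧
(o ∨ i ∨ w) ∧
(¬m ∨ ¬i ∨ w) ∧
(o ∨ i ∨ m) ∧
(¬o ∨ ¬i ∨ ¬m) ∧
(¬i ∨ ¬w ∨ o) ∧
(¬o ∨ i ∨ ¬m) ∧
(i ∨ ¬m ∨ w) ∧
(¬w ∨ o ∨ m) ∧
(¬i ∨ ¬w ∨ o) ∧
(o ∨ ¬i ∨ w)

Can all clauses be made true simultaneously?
Yes

Yes, the formula is satisfiable.

One satisfying assignment is: m=False, w=False, i=False, o=True

Verification: With this assignment, all 20 clauses evaluate to true.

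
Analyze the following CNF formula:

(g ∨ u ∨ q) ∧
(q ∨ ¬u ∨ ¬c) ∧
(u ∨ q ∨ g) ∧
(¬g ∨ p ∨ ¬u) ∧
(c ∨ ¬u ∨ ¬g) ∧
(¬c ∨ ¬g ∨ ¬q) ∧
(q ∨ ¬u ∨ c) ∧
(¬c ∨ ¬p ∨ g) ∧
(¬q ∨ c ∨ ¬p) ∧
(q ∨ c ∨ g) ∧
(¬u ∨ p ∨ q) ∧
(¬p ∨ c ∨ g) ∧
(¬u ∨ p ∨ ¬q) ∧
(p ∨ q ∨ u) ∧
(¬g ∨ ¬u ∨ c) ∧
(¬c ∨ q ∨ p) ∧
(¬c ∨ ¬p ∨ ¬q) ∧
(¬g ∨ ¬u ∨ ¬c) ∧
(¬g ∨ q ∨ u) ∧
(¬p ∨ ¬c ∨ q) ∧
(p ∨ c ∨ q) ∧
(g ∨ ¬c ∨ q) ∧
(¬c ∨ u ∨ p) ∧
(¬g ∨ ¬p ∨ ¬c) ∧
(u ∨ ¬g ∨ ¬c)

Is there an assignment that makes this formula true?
Yes

Yes, the formula is satisfiable.

One satisfying assignment is: u=False, p=False, c=False, g=True, q=True

Verification: With this assignment, all 25 clauses evaluate to true.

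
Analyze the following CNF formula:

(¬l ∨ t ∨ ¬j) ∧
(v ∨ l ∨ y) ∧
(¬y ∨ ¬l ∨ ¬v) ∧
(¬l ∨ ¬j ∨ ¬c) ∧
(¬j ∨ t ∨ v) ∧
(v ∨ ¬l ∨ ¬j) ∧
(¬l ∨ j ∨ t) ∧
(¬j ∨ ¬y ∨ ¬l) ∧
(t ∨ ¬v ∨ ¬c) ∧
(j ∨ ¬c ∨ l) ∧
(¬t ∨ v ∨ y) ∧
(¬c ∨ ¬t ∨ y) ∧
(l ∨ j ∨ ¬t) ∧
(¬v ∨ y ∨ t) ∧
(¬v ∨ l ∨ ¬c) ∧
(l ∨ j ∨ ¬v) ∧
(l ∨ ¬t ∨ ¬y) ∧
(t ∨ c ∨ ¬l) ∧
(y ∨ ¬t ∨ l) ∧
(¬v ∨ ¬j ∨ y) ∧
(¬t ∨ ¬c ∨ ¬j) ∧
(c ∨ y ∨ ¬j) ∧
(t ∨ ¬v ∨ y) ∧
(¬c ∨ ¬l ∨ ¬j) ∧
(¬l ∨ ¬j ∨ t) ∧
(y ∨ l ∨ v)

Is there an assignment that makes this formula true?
Yes

Yes, the formula is satisfiable.

One satisfying assignment is: j=False, y=True, t=False, v=False, l=False, c=False

Verification: With this assignment, all 26 clauses evaluate to true.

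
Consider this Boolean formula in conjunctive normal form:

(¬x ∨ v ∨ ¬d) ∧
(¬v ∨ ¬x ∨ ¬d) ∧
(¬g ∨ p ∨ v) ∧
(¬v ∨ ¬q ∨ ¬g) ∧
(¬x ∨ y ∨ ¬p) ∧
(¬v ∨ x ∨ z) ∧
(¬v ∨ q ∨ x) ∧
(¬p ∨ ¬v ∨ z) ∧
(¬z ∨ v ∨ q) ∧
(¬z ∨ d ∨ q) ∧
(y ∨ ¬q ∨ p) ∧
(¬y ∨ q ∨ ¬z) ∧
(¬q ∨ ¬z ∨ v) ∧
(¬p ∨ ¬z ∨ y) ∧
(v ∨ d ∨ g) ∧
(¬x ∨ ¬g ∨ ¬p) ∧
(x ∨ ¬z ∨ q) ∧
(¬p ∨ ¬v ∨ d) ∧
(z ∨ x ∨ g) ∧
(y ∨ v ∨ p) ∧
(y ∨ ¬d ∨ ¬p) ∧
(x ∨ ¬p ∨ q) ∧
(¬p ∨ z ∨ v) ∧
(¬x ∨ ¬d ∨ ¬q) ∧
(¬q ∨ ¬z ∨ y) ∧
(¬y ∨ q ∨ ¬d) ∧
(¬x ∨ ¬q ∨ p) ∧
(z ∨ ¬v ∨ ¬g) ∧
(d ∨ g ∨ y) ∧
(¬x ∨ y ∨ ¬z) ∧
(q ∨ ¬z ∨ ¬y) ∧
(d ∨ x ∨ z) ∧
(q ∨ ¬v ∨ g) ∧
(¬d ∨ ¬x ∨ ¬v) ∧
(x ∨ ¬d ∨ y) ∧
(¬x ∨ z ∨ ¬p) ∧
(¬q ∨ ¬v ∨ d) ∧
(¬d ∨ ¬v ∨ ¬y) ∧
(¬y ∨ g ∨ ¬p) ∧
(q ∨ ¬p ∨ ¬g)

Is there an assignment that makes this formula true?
No

No, the formula is not satisfiable.

No assignment of truth values to the variables can make all 40 clauses true simultaneously.

The formula is UNSAT (unsatisfiable).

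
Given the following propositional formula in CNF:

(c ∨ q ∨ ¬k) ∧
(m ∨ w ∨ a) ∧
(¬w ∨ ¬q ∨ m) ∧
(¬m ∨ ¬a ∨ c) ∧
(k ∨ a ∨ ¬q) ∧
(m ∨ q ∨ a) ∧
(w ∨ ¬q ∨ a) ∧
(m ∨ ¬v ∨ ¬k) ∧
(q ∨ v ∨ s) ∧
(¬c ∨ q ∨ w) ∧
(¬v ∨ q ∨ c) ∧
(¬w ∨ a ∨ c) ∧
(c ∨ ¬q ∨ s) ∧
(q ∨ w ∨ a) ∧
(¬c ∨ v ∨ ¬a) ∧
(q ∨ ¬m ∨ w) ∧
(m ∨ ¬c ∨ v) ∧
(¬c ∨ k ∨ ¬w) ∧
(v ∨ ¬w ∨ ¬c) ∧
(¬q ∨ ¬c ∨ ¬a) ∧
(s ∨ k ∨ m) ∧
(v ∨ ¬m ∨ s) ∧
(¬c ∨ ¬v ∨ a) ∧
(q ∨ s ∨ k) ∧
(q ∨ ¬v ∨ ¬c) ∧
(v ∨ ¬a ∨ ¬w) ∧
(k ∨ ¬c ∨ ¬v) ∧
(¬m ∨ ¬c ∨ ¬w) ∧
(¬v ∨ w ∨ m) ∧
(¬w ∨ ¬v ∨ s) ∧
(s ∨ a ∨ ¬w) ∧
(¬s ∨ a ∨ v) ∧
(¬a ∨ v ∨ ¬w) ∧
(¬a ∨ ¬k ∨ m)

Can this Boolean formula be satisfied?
Yes

Yes, the formula is satisfiable.

One satisfying assignment is: a=True, c=False, v=False, k=False, m=False, q=False, s=True, w=False

Verification: With this assignment, all 34 clauses evaluate to true.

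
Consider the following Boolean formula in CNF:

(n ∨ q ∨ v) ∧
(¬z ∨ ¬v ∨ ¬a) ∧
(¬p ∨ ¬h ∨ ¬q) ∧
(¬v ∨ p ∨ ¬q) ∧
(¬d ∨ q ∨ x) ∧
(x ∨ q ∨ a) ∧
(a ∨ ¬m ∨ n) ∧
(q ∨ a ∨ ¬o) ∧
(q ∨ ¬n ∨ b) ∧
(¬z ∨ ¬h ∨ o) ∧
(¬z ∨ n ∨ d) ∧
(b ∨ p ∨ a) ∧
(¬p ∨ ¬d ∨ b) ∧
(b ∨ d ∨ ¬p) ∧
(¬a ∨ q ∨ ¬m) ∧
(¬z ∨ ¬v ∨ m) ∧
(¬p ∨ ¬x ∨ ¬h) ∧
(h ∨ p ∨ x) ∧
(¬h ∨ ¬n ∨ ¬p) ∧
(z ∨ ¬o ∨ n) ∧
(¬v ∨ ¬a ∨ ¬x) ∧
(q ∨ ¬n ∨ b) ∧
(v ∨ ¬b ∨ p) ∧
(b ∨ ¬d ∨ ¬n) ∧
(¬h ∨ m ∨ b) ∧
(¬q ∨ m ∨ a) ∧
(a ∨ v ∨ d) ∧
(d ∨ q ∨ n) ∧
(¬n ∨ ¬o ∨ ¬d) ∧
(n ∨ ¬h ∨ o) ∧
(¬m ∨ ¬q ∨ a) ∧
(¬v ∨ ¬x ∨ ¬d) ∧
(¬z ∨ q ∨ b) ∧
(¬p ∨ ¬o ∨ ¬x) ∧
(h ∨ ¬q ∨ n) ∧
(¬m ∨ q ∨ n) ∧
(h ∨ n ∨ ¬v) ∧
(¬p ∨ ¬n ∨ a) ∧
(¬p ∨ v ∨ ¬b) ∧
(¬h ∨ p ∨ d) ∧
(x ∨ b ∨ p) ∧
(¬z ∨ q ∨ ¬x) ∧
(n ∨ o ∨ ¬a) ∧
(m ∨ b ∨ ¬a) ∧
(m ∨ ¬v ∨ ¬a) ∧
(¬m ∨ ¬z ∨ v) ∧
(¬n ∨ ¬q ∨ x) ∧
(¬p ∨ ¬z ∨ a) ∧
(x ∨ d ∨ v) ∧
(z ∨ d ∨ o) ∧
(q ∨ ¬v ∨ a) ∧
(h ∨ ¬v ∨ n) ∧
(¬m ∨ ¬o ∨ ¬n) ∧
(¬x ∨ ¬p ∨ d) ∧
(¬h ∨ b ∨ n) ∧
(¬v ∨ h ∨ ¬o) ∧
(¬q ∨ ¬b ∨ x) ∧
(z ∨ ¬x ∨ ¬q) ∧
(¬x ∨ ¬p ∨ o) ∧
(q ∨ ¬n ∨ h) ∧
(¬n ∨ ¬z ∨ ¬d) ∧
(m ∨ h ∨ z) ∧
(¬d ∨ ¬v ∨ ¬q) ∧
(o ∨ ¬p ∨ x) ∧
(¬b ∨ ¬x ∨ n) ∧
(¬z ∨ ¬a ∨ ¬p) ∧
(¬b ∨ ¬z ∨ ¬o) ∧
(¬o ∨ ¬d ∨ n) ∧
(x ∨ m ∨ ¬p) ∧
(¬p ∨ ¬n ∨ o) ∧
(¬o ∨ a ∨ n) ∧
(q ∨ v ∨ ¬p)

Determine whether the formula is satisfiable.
No

No, the formula is not satisfiable.

No assignment of truth values to the variables can make all 72 clauses true simultaneously.

The formula is UNSAT (unsatisfiable).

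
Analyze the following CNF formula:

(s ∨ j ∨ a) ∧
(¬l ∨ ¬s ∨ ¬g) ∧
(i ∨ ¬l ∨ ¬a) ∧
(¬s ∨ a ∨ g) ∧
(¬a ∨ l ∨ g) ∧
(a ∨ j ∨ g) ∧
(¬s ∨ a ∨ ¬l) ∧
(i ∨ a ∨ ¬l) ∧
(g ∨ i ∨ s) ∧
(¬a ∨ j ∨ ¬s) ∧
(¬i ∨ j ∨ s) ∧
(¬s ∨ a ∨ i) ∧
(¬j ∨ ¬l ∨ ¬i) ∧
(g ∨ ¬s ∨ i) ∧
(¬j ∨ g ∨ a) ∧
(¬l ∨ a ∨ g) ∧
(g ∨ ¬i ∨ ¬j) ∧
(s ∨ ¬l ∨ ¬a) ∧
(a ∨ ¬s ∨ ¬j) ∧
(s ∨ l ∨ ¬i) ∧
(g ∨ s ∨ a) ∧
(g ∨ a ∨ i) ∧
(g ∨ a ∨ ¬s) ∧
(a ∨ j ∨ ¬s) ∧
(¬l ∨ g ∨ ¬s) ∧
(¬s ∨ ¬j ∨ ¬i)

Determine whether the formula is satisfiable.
Yes

Yes, the formula is satisfiable.

One satisfying assignment is: s=False, a=True, j=False, l=False, g=True, i=False

Verification: With this assignment, all 26 clauses evaluate to true.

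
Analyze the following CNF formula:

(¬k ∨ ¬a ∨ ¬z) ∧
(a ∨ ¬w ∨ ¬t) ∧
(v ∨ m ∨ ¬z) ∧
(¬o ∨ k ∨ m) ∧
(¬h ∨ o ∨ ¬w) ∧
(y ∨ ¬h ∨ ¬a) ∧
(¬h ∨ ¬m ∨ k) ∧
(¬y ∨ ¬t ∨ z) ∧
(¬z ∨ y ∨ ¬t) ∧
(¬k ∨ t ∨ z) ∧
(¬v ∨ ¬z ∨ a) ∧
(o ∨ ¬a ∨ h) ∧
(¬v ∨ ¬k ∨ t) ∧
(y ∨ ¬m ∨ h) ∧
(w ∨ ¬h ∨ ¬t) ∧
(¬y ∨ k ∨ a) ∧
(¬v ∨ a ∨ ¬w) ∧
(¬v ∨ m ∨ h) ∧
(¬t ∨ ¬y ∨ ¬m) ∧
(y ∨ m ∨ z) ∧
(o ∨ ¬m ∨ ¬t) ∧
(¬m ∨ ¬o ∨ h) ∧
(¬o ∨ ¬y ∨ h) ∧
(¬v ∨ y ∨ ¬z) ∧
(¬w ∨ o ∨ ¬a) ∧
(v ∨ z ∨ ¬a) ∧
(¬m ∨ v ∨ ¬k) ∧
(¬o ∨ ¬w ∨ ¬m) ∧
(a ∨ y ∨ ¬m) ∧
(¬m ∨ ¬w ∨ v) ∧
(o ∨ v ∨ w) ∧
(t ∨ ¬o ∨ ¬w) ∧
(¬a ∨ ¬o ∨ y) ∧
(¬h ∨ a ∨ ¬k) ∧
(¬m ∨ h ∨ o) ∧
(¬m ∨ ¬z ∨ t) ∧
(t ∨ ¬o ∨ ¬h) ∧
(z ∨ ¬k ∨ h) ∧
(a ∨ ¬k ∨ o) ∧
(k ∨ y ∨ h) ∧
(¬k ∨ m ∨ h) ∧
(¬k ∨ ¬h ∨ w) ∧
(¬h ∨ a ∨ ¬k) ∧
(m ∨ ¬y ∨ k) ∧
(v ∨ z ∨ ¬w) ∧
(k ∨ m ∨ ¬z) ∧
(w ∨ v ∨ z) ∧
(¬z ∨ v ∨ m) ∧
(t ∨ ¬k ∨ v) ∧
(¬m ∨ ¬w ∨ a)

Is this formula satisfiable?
No

No, the formula is not satisfiable.

No assignment of truth values to the variables can make all 50 clauses true simultaneously.

The formula is UNSAT (unsatisfiable).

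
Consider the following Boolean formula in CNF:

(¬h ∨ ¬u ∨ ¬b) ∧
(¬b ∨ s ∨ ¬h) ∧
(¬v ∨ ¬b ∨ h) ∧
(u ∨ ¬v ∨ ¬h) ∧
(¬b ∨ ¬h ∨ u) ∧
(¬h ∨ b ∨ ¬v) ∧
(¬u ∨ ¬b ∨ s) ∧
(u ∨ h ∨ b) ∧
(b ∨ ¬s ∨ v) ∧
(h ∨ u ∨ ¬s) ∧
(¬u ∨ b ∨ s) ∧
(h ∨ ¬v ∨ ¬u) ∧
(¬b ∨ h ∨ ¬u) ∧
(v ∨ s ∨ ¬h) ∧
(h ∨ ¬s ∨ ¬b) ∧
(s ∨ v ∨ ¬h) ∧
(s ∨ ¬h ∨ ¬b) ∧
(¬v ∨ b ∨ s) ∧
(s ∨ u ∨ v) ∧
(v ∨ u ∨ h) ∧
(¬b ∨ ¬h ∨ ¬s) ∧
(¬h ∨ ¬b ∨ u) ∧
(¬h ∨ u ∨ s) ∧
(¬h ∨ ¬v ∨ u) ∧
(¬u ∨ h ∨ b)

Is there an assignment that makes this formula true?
No

No, the formula is not satisfiable.

No assignment of truth values to the variables can make all 25 clauses true simultaneously.

The formula is UNSAT (unsatisfiable).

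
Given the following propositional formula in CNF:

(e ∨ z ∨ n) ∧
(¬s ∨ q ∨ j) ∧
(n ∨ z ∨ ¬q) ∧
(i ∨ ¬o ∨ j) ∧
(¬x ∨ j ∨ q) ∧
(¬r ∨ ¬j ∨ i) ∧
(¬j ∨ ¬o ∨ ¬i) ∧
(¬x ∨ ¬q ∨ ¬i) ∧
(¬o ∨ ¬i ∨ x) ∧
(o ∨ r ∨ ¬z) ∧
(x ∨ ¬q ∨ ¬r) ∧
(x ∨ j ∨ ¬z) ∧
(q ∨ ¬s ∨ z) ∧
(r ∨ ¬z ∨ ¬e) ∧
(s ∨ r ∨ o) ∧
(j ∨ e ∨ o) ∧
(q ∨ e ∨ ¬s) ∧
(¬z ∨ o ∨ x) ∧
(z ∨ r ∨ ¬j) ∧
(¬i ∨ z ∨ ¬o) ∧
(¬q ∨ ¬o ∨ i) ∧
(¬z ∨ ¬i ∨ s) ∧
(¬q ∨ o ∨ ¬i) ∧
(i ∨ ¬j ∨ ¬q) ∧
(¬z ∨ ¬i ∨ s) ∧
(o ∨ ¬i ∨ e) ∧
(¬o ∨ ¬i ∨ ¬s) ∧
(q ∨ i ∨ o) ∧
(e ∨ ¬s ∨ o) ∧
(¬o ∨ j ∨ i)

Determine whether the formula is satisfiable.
Yes

Yes, the formula is satisfiable.

One satisfying assignment is: o=False, i=False, r=False, z=False, x=False, j=False, q=True, e=True, s=True, n=True

Verification: With this assignment, all 30 clauses evaluate to true.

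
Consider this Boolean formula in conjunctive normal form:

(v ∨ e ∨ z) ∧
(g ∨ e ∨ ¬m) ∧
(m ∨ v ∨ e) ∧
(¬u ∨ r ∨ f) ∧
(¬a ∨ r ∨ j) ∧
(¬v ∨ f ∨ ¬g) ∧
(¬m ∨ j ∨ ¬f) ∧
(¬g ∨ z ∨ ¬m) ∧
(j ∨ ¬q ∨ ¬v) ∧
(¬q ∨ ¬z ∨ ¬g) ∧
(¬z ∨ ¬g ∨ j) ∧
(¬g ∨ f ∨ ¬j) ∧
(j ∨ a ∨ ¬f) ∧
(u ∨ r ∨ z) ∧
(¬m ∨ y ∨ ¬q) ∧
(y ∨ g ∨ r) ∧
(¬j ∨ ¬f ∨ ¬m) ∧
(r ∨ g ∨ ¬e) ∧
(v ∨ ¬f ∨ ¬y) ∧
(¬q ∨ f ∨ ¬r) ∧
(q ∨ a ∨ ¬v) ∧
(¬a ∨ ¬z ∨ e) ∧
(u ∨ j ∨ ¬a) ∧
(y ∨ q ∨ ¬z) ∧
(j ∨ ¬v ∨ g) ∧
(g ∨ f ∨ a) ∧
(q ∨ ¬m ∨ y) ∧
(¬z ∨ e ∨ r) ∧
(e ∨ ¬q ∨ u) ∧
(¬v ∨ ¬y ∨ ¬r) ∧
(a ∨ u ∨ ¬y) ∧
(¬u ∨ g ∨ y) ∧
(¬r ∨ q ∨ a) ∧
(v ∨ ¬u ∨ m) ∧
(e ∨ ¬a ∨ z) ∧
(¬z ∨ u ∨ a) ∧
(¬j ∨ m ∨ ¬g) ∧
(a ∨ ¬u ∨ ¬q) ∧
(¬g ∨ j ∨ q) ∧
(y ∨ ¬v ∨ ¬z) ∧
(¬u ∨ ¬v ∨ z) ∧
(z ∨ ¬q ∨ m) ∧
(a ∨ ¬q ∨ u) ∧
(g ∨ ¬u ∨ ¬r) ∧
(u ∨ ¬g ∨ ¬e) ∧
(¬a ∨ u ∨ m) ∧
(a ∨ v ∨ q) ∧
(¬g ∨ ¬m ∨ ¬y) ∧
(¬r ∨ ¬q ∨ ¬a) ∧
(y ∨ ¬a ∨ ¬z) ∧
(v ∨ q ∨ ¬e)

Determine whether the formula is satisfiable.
No

No, the formula is not satisfiable.

No assignment of truth values to the variables can make all 51 clauses true simultaneously.

The formula is UNSAT (unsatisfiable).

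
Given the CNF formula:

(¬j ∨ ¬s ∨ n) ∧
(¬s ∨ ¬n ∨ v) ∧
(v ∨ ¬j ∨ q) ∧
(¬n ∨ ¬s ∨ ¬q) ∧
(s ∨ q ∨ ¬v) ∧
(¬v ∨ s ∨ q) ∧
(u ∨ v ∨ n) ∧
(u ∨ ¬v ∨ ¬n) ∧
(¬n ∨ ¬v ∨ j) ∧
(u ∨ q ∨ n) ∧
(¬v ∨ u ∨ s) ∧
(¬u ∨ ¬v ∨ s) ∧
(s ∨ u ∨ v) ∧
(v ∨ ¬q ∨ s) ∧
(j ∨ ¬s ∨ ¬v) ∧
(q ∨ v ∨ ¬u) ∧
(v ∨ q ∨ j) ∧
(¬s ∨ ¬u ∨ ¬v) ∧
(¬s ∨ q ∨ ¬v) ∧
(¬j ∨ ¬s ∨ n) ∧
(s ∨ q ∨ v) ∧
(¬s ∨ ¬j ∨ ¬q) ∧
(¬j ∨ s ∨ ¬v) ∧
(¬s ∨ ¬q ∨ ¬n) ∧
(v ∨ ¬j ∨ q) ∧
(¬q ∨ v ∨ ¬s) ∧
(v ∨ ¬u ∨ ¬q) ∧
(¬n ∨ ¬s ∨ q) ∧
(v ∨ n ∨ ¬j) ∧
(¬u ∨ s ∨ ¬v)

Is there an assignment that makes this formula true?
No

No, the formula is not satisfiable.

No assignment of truth values to the variables can make all 30 clauses true simultaneously.

The formula is UNSAT (unsatisfiable).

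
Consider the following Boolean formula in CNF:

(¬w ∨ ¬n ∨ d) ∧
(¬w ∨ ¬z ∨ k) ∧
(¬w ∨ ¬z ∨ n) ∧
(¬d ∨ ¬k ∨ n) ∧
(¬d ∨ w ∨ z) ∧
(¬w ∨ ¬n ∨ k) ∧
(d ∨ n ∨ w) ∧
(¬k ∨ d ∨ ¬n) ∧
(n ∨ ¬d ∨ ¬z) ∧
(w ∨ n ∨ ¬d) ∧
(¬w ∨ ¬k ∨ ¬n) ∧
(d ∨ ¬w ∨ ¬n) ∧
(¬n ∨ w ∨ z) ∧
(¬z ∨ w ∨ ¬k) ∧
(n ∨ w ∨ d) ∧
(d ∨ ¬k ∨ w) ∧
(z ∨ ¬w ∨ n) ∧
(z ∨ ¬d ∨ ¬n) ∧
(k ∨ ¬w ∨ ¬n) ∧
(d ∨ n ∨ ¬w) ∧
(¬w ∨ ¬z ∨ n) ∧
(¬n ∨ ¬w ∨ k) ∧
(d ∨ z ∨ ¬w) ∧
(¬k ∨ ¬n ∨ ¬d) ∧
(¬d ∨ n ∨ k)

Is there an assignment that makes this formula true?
Yes

Yes, the formula is satisfiable.

One satisfying assignment is: n=True, d=True, k=False, z=True, w=False

Verification: With this assignment, all 25 clauses evaluate to true.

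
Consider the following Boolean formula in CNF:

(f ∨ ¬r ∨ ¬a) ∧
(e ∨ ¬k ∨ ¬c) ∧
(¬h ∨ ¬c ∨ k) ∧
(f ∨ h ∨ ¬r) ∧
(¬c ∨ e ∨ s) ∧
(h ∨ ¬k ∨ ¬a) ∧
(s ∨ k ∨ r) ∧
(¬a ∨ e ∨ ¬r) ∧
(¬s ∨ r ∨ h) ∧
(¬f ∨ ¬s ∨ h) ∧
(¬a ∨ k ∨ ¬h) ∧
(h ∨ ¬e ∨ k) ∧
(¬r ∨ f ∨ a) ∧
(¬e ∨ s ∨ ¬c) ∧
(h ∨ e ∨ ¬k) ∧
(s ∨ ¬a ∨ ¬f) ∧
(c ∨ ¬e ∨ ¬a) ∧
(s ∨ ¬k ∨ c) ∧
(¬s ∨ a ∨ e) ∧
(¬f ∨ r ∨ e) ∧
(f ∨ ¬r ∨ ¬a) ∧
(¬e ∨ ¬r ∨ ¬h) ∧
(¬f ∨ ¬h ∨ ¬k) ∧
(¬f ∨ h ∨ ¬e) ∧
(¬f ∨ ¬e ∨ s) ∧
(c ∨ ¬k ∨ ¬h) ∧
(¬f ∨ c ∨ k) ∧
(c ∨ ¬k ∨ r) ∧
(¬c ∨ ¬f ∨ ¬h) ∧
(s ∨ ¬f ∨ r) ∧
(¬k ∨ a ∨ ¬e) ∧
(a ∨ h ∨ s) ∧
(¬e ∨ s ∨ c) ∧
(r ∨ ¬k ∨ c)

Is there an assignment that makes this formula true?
Yes

Yes, the formula is satisfiable.

One satisfying assignment is: f=False, h=True, s=True, k=False, e=True, a=False, c=False, r=False

Verification: With this assignment, all 34 clauses evaluate to true.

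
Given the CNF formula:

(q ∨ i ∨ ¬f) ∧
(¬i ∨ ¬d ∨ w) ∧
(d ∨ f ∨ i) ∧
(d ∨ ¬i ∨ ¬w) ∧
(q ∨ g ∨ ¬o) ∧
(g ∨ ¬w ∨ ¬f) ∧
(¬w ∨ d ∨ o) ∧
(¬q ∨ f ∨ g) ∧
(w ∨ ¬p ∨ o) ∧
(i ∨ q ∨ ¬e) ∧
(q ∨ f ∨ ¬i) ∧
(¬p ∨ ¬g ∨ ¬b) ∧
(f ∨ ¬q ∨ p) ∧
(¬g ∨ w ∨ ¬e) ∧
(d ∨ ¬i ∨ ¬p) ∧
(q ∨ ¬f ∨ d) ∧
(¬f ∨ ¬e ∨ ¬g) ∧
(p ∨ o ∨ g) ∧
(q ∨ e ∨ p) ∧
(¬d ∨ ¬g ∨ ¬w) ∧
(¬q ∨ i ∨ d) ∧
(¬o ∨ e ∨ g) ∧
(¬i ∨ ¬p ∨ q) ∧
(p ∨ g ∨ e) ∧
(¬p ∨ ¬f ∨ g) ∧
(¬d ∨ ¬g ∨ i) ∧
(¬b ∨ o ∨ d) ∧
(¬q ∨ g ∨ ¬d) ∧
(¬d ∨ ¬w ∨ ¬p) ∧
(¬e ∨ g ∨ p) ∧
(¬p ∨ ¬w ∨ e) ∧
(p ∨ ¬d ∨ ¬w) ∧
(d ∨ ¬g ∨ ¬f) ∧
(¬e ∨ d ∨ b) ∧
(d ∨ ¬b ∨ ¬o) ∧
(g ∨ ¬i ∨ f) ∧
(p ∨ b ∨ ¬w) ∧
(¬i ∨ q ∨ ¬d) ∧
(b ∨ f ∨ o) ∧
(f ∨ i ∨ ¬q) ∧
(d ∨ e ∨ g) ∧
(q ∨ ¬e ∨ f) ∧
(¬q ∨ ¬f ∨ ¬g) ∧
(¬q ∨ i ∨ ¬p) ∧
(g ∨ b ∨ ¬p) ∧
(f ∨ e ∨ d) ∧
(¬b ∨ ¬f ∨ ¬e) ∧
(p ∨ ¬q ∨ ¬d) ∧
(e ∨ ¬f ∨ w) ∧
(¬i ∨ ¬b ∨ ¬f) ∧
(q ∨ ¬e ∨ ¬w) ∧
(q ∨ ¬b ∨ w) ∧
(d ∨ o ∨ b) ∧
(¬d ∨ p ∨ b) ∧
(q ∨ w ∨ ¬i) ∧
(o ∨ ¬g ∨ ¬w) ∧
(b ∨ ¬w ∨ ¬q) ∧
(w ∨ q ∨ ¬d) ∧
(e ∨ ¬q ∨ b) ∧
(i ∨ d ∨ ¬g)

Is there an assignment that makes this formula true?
No

No, the formula is not satisfiable.

No assignment of truth values to the variables can make all 60 clauses true simultaneously.

The formula is UNSAT (unsatisfiable).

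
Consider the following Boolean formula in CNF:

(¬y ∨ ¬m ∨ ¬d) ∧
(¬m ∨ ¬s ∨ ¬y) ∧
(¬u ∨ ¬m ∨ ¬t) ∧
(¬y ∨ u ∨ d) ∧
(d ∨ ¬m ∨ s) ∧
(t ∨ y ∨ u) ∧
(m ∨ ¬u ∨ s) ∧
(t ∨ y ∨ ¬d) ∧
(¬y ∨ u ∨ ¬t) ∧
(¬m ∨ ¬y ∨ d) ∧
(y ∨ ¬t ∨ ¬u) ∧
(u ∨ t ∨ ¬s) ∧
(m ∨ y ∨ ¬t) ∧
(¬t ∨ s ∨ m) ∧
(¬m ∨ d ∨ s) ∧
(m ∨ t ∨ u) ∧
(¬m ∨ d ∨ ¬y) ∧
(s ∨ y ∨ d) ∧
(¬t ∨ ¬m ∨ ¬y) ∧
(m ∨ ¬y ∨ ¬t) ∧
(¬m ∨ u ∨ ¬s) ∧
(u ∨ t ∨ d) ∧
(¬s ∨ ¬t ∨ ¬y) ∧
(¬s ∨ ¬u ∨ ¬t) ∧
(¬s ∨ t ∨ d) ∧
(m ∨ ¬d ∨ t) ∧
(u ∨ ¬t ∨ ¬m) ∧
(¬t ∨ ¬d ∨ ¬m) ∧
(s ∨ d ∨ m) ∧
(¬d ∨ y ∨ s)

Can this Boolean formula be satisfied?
No

No, the formula is not satisfiable.

No assignment of truth values to the variables can make all 30 clauses true simultaneously.

The formula is UNSAT (unsatisfiable).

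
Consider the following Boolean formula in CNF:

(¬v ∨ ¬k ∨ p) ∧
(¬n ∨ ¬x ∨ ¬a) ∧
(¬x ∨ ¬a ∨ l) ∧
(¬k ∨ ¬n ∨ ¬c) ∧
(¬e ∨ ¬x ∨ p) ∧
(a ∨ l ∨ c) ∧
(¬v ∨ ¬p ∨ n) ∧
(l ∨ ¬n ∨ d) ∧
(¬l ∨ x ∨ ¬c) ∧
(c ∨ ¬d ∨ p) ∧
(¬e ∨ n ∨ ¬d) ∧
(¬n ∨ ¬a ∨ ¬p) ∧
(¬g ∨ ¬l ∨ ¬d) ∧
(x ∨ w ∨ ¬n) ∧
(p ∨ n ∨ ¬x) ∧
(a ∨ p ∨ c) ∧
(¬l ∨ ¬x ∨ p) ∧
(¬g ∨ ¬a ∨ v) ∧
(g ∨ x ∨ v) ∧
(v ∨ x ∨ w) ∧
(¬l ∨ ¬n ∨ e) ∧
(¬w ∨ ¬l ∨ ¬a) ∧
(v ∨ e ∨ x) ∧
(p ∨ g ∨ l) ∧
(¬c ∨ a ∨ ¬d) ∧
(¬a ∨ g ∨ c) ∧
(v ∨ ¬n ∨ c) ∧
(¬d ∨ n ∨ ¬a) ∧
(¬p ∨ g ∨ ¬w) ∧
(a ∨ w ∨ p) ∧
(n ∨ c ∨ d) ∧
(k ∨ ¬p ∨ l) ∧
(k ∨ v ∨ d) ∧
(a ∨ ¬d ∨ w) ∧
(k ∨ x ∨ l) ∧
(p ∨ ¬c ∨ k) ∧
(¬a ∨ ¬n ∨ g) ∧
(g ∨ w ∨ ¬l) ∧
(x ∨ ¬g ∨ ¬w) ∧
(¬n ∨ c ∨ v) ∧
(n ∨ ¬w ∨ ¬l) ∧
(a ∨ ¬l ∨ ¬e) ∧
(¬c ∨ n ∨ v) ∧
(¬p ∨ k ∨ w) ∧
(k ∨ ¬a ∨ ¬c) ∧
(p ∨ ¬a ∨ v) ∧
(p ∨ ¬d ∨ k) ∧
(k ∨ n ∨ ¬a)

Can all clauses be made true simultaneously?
No

No, the formula is not satisfiable.

No assignment of truth values to the variables can make all 48 clauses true simultaneously.

The formula is UNSAT (unsatisfiable).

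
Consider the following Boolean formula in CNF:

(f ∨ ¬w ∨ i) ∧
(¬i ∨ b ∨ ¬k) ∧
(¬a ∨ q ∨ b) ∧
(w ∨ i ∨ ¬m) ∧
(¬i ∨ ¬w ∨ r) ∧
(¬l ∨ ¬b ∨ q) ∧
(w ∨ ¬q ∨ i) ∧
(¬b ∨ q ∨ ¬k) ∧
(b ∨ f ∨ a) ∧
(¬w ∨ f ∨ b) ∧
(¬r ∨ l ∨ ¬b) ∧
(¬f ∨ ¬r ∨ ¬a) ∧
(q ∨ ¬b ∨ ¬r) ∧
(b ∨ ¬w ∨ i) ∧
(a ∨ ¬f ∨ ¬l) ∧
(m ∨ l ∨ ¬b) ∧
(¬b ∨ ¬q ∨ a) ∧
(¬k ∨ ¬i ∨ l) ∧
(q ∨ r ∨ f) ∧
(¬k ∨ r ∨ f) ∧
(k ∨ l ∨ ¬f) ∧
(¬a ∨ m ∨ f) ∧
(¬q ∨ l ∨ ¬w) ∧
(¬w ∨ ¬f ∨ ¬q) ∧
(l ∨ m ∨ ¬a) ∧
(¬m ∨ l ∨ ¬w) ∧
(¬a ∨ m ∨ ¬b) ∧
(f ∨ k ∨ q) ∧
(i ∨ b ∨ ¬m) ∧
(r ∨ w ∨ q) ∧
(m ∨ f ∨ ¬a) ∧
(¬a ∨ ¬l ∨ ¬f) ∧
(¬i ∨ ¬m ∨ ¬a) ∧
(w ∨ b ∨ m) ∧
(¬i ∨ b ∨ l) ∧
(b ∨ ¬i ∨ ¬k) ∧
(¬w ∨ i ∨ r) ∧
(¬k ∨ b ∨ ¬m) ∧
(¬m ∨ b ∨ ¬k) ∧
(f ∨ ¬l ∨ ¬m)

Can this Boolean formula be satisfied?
No

No, the formula is not satisfiable.

No assignment of truth values to the variables can make all 40 clauses true simultaneously.

The formula is UNSAT (unsatisfiable).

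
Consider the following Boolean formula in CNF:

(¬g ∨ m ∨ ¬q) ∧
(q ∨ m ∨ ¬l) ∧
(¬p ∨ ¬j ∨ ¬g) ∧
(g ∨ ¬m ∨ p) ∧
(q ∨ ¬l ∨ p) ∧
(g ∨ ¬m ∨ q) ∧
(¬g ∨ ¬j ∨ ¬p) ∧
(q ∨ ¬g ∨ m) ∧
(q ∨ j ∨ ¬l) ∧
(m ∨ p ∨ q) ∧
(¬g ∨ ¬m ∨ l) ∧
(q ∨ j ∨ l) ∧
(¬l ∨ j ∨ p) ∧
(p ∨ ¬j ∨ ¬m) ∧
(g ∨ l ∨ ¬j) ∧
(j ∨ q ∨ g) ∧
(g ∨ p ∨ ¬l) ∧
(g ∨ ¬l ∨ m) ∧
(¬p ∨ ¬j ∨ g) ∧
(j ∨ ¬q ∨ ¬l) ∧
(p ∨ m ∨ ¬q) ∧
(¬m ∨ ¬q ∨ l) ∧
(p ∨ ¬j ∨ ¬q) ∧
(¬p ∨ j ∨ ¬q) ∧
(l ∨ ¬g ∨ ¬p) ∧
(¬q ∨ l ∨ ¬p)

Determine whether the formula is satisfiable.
No

No, the formula is not satisfiable.

No assignment of truth values to the variables can make all 26 clauses true simultaneously.

The formula is UNSAT (unsatisfiable).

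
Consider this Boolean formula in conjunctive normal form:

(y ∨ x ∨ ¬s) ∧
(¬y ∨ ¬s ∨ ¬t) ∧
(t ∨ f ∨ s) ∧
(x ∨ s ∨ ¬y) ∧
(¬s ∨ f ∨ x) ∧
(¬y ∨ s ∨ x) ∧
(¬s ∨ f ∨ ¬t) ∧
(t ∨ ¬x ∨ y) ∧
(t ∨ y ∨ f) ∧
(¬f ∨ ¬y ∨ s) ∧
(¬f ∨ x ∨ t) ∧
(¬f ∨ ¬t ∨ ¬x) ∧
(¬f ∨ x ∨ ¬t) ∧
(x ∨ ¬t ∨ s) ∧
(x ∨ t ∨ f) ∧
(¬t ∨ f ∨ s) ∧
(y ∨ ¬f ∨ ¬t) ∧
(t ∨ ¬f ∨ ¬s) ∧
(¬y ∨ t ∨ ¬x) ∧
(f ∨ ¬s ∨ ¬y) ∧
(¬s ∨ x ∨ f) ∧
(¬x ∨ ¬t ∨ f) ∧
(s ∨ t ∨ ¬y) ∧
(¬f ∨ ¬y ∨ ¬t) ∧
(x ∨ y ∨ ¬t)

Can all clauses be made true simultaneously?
No

No, the formula is not satisfiable.

No assignment of truth values to the variables can make all 25 clauses true simultaneously.

The formula is UNSAT (unsatisfiable).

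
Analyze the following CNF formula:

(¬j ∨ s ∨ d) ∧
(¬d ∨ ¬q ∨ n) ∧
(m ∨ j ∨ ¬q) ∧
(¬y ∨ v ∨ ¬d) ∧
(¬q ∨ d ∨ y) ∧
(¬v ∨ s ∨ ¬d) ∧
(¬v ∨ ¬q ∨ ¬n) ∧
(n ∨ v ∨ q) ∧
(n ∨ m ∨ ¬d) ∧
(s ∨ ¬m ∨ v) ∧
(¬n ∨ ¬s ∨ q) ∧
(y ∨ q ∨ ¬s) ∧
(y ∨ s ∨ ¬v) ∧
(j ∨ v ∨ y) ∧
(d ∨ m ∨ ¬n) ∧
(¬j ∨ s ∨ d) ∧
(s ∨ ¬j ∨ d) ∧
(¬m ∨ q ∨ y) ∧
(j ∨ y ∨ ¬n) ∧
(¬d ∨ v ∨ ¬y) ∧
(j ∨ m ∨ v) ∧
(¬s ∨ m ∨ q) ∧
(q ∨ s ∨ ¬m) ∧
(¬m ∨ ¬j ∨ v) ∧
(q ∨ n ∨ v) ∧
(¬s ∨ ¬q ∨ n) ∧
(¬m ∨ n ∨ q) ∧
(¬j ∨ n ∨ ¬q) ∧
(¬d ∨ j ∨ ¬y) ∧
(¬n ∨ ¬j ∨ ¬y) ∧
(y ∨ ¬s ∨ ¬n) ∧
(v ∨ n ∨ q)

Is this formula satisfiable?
Yes

Yes, the formula is satisfiable.

One satisfying assignment is: n=True, v=False, y=False, d=True, j=True, m=False, s=False, q=False

Verification: With this assignment, all 32 clauses evaluate to true.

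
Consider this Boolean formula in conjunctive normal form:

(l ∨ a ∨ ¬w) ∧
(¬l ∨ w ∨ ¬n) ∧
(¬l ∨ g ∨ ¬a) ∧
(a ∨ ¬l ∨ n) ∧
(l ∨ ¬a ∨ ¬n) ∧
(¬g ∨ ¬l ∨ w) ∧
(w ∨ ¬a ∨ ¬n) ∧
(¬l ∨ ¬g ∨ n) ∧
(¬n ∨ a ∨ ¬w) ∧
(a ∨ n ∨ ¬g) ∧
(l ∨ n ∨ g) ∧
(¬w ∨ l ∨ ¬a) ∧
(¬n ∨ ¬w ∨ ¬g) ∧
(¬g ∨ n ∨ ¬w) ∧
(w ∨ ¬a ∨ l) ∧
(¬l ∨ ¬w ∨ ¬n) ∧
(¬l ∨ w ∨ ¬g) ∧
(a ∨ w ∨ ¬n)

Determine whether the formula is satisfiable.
No

No, the formula is not satisfiable.

No assignment of truth values to the variables can make all 18 clauses true simultaneously.

The formula is UNSAT (unsatisfiable).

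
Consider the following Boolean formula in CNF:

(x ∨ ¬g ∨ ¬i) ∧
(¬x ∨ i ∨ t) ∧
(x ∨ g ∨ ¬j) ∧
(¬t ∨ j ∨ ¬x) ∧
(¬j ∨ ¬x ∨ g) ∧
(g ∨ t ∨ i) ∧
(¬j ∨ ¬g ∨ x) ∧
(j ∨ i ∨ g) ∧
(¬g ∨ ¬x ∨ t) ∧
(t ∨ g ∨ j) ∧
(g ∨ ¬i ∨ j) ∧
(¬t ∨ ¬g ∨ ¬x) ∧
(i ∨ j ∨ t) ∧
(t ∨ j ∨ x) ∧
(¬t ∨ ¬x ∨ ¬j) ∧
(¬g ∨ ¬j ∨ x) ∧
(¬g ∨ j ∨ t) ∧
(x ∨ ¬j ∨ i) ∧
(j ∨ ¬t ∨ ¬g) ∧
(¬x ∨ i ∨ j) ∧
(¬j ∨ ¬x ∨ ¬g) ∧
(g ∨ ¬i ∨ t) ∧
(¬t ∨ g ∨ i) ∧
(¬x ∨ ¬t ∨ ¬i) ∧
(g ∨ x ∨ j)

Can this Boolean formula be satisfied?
No

No, the formula is not satisfiable.

No assignment of truth values to the variables can make all 25 clauses true simultaneously.

The formula is UNSAT (unsatisfiable).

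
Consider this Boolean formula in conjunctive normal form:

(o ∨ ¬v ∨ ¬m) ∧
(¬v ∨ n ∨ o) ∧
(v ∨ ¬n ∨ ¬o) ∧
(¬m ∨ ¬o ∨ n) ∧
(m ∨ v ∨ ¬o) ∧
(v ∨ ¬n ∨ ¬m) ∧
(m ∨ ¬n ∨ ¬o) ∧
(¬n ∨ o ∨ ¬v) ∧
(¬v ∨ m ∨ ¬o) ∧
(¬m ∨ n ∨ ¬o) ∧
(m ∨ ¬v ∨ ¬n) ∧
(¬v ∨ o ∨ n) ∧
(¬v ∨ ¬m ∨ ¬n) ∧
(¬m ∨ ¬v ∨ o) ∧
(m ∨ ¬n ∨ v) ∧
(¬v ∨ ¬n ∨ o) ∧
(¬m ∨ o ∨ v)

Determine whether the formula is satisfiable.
Yes

Yes, the formula is satisfiable.

One satisfying assignment is: o=False, n=False, v=False, m=False

Verification: With this assignment, all 17 clauses evaluate to true.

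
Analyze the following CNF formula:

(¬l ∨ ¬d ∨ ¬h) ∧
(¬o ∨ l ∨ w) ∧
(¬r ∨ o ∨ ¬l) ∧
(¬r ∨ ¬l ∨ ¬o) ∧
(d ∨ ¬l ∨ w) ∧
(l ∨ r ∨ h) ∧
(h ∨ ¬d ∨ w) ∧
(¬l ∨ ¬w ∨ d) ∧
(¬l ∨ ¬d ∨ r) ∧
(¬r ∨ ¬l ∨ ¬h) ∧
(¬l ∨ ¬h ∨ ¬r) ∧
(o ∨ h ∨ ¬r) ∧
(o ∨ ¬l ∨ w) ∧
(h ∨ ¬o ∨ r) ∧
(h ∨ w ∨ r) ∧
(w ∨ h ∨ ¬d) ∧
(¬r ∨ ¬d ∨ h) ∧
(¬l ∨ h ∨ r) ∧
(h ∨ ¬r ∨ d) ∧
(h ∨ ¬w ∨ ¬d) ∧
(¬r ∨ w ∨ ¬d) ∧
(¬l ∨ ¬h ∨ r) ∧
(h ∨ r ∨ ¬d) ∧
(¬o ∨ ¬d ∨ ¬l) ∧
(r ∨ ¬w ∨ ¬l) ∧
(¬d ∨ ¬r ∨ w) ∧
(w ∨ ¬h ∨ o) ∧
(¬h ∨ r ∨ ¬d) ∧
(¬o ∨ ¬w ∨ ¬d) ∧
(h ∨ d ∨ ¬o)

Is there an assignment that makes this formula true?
Yes

Yes, the formula is satisfiable.

One satisfying assignment is: l=False, h=True, o=False, w=True, d=False, r=False

Verification: With this assignment, all 30 clauses evaluate to true.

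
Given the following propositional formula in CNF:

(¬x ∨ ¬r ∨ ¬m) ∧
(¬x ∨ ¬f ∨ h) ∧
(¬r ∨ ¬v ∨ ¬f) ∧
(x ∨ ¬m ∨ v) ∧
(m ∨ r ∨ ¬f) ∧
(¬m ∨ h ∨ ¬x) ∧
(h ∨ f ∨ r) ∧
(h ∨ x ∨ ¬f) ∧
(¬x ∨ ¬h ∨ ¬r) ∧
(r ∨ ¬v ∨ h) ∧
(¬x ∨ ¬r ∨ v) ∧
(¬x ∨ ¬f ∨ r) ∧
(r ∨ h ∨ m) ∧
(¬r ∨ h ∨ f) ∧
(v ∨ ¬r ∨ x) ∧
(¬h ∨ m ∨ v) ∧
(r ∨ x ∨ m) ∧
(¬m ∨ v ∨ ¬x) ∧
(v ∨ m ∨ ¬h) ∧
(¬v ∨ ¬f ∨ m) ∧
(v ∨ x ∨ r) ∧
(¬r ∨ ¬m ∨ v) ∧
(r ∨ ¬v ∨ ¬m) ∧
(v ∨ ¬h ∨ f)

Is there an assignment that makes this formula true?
Yes

Yes, the formula is satisfiable.

One satisfying assignment is: x=True, f=False, v=True, m=False, h=True, r=False

Verification: With this assignment, all 24 clauses evaluate to true.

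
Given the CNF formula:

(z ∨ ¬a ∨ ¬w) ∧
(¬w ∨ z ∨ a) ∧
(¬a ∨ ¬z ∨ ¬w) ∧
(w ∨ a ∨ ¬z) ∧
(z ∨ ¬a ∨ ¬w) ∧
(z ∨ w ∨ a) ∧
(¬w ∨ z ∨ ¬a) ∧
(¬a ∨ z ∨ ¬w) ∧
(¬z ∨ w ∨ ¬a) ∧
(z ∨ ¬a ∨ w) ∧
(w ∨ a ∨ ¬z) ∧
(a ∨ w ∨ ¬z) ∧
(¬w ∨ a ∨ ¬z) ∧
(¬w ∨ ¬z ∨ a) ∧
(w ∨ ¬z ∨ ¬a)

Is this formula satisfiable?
No

No, the formula is not satisfiable.

No assignment of truth values to the variables can make all 15 clauses true simultaneously.

The formula is UNSAT (unsatisfiable).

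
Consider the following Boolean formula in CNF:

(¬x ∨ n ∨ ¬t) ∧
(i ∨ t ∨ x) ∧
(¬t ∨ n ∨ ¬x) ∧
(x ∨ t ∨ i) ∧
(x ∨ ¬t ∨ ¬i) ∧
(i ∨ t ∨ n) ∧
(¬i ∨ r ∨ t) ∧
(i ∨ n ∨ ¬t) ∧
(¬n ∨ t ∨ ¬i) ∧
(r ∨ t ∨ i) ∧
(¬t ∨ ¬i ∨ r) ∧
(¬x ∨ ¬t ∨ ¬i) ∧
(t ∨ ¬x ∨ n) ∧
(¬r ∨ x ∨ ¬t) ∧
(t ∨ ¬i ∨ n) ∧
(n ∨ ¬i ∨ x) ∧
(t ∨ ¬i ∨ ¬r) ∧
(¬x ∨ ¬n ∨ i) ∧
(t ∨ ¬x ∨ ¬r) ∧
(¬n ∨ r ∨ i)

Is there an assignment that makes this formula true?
No

No, the formula is not satisfiable.

No assignment of truth values to the variables can make all 20 clauses true simultaneously.

The formula is UNSAT (unsatisfiable).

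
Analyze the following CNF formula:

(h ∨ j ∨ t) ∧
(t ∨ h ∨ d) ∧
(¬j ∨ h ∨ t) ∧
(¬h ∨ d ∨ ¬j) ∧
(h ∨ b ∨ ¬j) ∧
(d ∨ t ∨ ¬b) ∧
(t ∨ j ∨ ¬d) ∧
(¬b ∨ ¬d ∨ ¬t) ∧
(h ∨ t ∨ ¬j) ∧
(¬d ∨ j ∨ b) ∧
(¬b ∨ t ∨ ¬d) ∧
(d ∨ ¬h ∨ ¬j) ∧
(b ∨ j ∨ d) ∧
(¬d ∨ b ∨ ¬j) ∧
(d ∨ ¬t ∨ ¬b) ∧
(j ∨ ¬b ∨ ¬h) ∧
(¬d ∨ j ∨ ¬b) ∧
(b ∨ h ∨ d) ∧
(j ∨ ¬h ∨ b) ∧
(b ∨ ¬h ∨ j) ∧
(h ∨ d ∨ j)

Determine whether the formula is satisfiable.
No

No, the formula is not satisfiable.

No assignment of truth values to the variables can make all 21 clauses true simultaneously.

The formula is UNSAT (unsatisfiable).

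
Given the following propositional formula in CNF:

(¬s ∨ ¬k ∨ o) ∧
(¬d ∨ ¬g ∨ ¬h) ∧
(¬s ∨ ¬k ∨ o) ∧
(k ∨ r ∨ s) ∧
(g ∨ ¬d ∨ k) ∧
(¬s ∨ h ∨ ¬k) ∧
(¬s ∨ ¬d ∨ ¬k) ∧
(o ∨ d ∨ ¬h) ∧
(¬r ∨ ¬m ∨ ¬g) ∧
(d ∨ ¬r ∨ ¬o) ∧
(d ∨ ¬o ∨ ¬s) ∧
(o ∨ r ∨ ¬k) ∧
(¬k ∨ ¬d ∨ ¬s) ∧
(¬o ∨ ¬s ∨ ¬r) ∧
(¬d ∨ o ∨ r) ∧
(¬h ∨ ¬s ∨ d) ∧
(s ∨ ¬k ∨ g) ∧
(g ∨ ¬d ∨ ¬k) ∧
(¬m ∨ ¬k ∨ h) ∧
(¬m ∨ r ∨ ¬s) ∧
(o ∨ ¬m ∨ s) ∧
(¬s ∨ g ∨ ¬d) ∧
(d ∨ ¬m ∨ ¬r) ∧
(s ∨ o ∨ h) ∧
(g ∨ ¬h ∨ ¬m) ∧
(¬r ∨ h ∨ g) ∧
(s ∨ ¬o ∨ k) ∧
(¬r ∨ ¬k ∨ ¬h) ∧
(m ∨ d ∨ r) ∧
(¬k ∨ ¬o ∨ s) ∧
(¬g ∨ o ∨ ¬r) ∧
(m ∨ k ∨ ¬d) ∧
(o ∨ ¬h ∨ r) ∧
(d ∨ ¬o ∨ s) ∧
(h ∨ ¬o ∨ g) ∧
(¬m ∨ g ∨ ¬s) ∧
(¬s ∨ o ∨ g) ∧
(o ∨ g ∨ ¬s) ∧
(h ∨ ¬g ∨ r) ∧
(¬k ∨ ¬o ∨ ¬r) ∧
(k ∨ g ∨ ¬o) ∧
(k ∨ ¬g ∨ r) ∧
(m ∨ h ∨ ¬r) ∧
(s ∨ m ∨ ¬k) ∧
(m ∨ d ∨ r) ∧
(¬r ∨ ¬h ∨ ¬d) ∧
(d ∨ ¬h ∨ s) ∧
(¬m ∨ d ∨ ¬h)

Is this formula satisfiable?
No

No, the formula is not satisfiable.

No assignment of truth values to the variables can make all 48 clauses true simultaneously.

The formula is UNSAT (unsatisfiable).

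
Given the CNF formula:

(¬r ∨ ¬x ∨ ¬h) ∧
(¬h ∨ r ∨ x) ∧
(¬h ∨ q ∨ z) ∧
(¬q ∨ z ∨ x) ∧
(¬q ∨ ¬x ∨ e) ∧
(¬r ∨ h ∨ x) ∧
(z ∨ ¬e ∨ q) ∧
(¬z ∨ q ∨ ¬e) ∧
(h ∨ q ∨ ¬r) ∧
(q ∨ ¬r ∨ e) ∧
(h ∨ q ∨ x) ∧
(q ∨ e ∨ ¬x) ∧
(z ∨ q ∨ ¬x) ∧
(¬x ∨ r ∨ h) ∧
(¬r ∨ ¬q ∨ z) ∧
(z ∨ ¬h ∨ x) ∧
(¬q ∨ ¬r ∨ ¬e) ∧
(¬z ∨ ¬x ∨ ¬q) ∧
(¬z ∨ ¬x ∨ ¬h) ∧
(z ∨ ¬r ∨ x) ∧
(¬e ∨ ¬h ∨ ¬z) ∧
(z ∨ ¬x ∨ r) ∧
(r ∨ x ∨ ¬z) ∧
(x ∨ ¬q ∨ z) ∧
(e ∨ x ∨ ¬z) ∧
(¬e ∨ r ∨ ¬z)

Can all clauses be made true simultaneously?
No

No, the formula is not satisfiable.

No assignment of truth values to the variables can make all 26 clauses true simultaneously.

The formula is UNSAT (unsatisfiable).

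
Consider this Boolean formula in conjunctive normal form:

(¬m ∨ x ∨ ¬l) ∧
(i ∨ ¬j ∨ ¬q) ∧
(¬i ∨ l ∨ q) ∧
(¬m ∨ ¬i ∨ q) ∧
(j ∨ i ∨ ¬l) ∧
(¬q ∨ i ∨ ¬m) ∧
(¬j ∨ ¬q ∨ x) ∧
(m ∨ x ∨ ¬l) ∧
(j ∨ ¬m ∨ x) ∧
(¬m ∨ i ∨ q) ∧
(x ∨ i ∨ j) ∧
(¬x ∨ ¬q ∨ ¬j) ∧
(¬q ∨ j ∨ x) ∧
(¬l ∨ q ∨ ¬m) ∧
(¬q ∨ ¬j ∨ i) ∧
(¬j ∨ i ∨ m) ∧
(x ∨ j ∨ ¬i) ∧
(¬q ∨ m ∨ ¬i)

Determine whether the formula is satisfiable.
Yes

Yes, the formula is satisfiable.

One satisfying assignment is: m=False, x=True, l=False, q=False, i=False, j=False

Verification: With this assignment, all 18 clauses evaluate to true.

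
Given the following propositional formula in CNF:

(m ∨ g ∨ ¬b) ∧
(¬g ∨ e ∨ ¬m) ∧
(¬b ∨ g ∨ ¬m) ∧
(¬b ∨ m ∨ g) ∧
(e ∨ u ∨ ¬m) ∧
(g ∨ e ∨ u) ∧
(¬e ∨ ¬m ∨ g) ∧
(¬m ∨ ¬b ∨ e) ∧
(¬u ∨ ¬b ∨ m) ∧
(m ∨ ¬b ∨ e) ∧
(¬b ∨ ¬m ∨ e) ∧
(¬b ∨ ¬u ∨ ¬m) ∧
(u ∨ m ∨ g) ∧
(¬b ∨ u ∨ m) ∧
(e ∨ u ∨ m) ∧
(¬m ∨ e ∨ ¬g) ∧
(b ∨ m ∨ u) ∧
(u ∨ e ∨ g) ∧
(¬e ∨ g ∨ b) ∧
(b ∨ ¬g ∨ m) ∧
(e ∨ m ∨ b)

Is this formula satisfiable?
Yes

Yes, the formula is satisfiable.

One satisfying assignment is: m=True, b=False, e=True, g=True, u=True

Verification: With this assignment, all 21 clauses evaluate to true.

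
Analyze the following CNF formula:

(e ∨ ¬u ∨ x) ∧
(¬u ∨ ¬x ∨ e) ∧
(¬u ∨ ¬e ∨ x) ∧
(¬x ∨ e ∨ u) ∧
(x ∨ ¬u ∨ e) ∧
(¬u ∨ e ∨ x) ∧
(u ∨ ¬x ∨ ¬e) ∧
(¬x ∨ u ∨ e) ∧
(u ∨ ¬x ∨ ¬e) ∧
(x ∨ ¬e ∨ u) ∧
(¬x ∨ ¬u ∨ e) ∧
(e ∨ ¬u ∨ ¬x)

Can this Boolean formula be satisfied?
Yes

Yes, the formula is satisfiable.

One satisfying assignment is: u=False, e=False, x=False

Verification: With this assignment, all 12 clauses evaluate to true.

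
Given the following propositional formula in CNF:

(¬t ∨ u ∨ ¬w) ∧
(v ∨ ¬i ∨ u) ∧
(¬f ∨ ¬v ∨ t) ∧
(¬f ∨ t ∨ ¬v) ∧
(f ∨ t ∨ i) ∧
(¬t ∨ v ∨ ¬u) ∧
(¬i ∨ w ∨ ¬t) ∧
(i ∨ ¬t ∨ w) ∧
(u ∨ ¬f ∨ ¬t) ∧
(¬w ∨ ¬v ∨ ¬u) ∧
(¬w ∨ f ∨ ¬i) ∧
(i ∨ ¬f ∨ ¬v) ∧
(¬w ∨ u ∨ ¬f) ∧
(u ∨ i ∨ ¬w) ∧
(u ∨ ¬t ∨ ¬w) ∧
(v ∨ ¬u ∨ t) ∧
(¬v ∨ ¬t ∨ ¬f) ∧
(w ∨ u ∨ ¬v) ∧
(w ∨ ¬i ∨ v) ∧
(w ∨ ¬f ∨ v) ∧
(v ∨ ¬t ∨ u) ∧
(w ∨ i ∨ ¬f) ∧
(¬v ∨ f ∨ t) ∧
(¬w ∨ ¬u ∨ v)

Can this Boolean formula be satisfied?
No

No, the formula is not satisfiable.

No assignment of truth values to the variables can make all 24 clauses true simultaneously.

The formula is UNSAT (unsatisfiable).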